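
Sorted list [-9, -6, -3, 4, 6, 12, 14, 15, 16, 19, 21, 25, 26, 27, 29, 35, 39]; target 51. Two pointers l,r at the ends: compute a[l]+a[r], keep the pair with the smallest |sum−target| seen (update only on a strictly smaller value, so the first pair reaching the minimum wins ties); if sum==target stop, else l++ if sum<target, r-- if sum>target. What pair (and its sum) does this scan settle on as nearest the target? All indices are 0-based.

[0,16] -9+39=30 d=21 * → l++
[1,16] -6+39=33 d=18 * → l++
[2,16] -3+39=36 d=15 * → l++
[3,16] 4+39=43 d=8 * → l++
[4,16] 6+39=45 d=6 * → l++
[5,16] 12+39=51 d=0 * → stop

pair (12, 39) with sum 51 (|Δ|=0)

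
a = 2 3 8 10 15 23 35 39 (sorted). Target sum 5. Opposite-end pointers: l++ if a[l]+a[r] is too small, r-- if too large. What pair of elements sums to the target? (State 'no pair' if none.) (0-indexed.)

[0,7] 2+39=41 >5 → r--
[0,6] 2+35=37 >5 → r--
[0,5] 2+23=25 >5 → r--
[0,4] 2+15=17 >5 → r--
[0,3] 2+10=12 >5 → r--
[0,2] 2+8=10 >5 → r--
[0,1] 2+3=5 → found

(2, 3)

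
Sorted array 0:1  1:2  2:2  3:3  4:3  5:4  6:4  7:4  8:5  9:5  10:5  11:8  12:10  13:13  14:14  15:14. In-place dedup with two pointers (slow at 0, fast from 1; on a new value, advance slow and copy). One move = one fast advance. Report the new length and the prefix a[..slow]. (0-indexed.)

length 9; prefix = [1, 2, 3, 4, 5, 8, 10, 13, 14]

(s=0,f=1) a[fast]=2≠a[slow]=1 write a[1]=2 → slow++,fast++
(s=1,f=2) a[fast]=2=a[slow] dup → fast++
(s=1,f=3) a[fast]=3≠a[slow]=2 write a[2]=3 → slow++,fast++
(s=2,f=4) a[fast]=3=a[slow] dup → fast++
(s=2,f=5) a[fast]=4≠a[slow]=3 write a[3]=4 → slow++,fast++
(s=3,f=6) a[fast]=4=a[slow] dup → fast++
(s=3,f=7) a[fast]=4=a[slow] dup → fast++
(s=3,f=8) a[fast]=5≠a[slow]=4 write a[4]=5 → slow++,fast++
(s=4,f=9) a[fast]=5=a[slow] dup → fast++
(s=4,f=10) a[fast]=5=a[slow] dup → fast++
(s=4,f=11) a[fast]=8≠a[slow]=5 write a[5]=8 → slow++,fast++
(s=5,f=12) a[fast]=10≠a[slow]=8 write a[6]=10 → slow++,fast++
(s=6,f=13) a[fast]=13≠a[slow]=10 write a[7]=13 → slow++,fast++
(s=7,f=14) a[fast]=14≠a[slow]=13 write a[8]=14 → slow++,fast++
(s=8,f=15) a[fast]=14=a[slow] dup → fast++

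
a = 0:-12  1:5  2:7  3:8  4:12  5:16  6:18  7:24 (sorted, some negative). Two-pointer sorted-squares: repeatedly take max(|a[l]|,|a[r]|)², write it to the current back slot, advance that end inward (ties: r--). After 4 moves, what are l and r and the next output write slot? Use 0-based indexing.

[0,7] |-12|<=|24| out[7]=576 → r--
[0,6] |-12|<=|18| out[6]=324 → r--
[0,5] |-12|<=|16| out[5]=256 → r--
[0,4] |-12|<=|12| out[4]=144 → r--

l=0, r=3, next write slot=3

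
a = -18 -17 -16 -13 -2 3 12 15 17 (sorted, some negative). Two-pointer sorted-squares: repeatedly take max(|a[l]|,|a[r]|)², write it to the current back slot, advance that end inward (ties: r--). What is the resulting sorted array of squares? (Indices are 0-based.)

[0,8] |-18|>|17| out[8]=324 → l++
[1,8] |-17|<=|17| out[7]=289 → r--
[1,7] |-17|>|15| out[6]=289 → l++
[2,7] |-16|>|15| out[5]=256 → l++
[3,7] |-13|<=|15| out[4]=225 → r--
[3,6] |-13|>|12| out[3]=169 → l++
[4,6] |-2|<=|12| out[2]=144 → r--
[4,5] |-2|<=|3| out[1]=9 → r--
[4,4] |-2|<=|-2| out[0]=4 → r--

[4, 9, 144, 169, 225, 256, 289, 289, 324]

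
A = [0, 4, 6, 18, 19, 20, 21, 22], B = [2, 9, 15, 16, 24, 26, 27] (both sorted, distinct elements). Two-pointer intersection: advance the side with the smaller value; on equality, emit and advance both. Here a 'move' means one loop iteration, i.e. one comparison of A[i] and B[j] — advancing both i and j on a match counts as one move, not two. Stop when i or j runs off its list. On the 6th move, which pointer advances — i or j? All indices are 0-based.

i=0 j=0: 0<2, i++
i=1 j=0: 4>2, j++
i=1 j=1: 4<9, i++
i=2 j=1: 6<9, i++
i=3 j=1: 18>9, j++
i=3 j=2: 18>15, j++

j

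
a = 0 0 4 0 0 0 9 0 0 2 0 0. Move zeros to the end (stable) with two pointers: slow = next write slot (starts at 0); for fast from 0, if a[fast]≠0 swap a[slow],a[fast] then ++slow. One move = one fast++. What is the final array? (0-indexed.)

(s=0,f=0) a[fast]=0 → fast++
(s=0,f=1) a[fast]=0 → fast++
(s=0,f=2) a[fast]=4≠0 swap→a[0]=4 → slow++,fast++
(s=1,f=3) a[fast]=0 → fast++
(s=1,f=4) a[fast]=0 → fast++
(s=1,f=5) a[fast]=0 → fast++
(s=1,f=6) a[fast]=9≠0 swap→a[1]=9 → slow++,fast++
(s=2,f=7) a[fast]=0 → fast++
(s=2,f=8) a[fast]=0 → fast++
(s=2,f=9) a[fast]=2≠0 swap→a[2]=2 → slow++,fast++
(s=3,f=10) a[fast]=0 → fast++
(s=3,f=11) a[fast]=0 → fast++

[4, 9, 2, 0, 0, 0, 0, 0, 0, 0, 0, 0]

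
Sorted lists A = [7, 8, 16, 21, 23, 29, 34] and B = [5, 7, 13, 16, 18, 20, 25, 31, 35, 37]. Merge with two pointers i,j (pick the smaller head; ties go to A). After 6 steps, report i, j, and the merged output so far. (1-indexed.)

i=4, j=4, merged so far=[5, 7, 7, 8, 13, 16]

[i=1,j=1] A[i]=7>B[j]=5 take 5 → j++
[i=1,j=2] A[i]=7<=B[j]=7 take 7 → i++
[i=2,j=2] A[i]=8>B[j]=7 take 7 → j++
[i=2,j=3] A[i]=8<=B[j]=13 take 8 → i++
[i=3,j=3] A[i]=16>B[j]=13 take 13 → j++
[i=3,j=4] A[i]=16<=B[j]=16 take 16 → i++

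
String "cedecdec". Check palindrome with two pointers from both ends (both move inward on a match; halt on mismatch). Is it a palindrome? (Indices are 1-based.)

not a palindrome (mismatch at 4,5)

[1,8] 'c'=='c' → l++,r--
[2,7] 'e'=='e' → l++,r--
[3,6] 'd'=='d' → l++,r--
[4,5] 'e'!='c' → stop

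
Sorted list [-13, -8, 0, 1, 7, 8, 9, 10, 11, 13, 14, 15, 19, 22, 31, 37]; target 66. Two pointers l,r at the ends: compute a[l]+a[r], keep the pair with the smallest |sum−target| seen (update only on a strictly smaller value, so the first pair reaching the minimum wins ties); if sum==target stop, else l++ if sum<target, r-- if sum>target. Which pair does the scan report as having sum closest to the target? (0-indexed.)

pair (31, 37) with sum 68 (|Δ|=2)

[0,15] -13+37=24 d=42 * → l++
[1,15] -8+37=29 d=37 * → l++
[2,15] 0+37=37 d=29 * → l++
[3,15] 1+37=38 d=28 * → l++
[4,15] 7+37=44 d=22 * → l++
[5,15] 8+37=45 d=21 * → l++
[6,15] 9+37=46 d=20 * → l++
[7,15] 10+37=47 d=19 * → l++
[8,15] 11+37=48 d=18 * → l++
[9,15] 13+37=50 d=16 * → l++
[10,15] 14+37=51 d=15 * → l++
[11,15] 15+37=52 d=14 * → l++
[12,15] 19+37=56 d=10 * → l++
[13,15] 22+37=59 d=7 * → l++
[14,15] 31+37=68 d=2 * → r--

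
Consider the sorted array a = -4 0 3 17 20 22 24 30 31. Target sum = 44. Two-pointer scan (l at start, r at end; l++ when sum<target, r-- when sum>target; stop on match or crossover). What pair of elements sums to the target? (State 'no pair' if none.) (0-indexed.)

(20, 24)

l=0 r=8: -4+31=27 <44, l++
l=1 r=8: 0+31=31 <44, l++
l=2 r=8: 3+31=34 <44, l++
l=3 r=8: 17+31=48 >44, r--
l=3 r=7: 17+30=47 >44, r--
l=3 r=6: 17+24=41 <44, l++
l=4 r=6: 20+24=44, found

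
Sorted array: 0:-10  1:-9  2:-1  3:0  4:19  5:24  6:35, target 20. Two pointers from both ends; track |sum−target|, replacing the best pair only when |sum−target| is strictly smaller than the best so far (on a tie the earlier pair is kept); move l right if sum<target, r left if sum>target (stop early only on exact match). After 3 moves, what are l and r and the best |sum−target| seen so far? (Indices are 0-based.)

l=2, r=5, best |Δ|=5

l=0 r=6: -10+35=25 d=5 *, r--
l=0 r=5: -10+24=14 d=6, l++
l=1 r=5: -9+24=15 d=5, l++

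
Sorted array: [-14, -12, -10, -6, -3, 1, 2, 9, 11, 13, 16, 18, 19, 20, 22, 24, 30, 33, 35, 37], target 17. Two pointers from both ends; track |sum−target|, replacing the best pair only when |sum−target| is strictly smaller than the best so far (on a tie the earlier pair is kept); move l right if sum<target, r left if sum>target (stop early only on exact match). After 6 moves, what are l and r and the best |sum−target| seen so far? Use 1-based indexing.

[1,20] -14+37=23 d=6 * → r--
[1,19] -14+35=21 d=4 * → r--
[1,18] -14+33=19 d=2 * → r--
[1,17] -14+30=16 d=1 * → l++
[2,17] -12+30=18 d=1 → r--
[2,16] -12+24=12 d=5 → l++

l=3, r=16, best |Δ|=1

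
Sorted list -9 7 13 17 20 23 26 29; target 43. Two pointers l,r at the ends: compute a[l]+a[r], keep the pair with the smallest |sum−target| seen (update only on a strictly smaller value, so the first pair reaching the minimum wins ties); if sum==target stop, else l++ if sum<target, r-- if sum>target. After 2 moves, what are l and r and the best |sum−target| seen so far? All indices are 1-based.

l=1 r=8: -9+29=20 d=23 *, l++
l=2 r=8: 7+29=36 d=7 *, l++

l=3, r=8, best |Δ|=7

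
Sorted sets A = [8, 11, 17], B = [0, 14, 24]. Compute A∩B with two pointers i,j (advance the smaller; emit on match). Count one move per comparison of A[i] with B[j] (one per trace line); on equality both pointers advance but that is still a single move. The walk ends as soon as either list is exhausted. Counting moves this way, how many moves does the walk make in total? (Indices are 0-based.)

i=0 j=0: 8>0, j++
i=0 j=1: 8<14, i++
i=1 j=1: 11<14, i++
i=2 j=1: 17>14, j++
i=2 j=2: 17<24, i++

5 moves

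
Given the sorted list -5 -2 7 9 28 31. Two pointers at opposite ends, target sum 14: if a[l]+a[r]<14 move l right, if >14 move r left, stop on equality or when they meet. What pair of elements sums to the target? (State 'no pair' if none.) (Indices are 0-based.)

no pair

l=0 r=5: -5+31=26 >14, r--
l=0 r=4: -5+28=23 >14, r--
l=0 r=3: -5+9=4 <14, l++
l=1 r=3: -2+9=7 <14, l++
l=2 r=3: 7+9=16 >14, r--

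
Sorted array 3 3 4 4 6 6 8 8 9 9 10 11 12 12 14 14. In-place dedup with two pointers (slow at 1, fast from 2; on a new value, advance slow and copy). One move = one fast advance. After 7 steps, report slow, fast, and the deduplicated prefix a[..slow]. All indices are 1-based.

slow=4, fast=9, prefix=[3, 4, 6, 8]

(s=1,f=2) a[fast]=3=a[slow] dup → fast++
(s=1,f=3) a[fast]=4≠a[slow]=3 write a[2]=4 → slow++,fast++
(s=2,f=4) a[fast]=4=a[slow] dup → fast++
(s=2,f=5) a[fast]=6≠a[slow]=4 write a[3]=6 → slow++,fast++
(s=3,f=6) a[fast]=6=a[slow] dup → fast++
(s=3,f=7) a[fast]=8≠a[slow]=6 write a[4]=8 → slow++,fast++
(s=4,f=8) a[fast]=8=a[slow] dup → fast++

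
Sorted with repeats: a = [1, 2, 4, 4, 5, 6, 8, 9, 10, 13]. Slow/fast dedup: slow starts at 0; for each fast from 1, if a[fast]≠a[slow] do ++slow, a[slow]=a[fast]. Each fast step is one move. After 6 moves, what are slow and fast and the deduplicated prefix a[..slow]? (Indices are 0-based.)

slow=5, fast=7, prefix=[1, 2, 4, 5, 6, 8]

slow=0 fast=1: a[fast]=2≠a[slow]=1 write a[1]=2, slow++,fast++
slow=1 fast=2: a[fast]=4≠a[slow]=2 write a[2]=4, slow++,fast++
slow=2 fast=3: a[fast]=4=a[slow] dup, fast++
slow=2 fast=4: a[fast]=5≠a[slow]=4 write a[3]=5, slow++,fast++
slow=3 fast=5: a[fast]=6≠a[slow]=5 write a[4]=6, slow++,fast++
slow=4 fast=6: a[fast]=8≠a[slow]=6 write a[5]=8, slow++,fast++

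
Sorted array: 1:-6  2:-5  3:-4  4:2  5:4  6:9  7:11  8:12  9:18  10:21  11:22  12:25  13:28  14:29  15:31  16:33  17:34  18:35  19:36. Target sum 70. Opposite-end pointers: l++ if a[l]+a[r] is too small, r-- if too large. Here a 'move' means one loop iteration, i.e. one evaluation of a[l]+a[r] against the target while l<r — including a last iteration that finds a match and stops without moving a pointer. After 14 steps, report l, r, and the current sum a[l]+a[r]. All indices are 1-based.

l=1 r=19: -6+36=30 <70, l++
l=2 r=19: -5+36=31 <70, l++
l=3 r=19: -4+36=32 <70, l++
l=4 r=19: 2+36=38 <70, l++
l=5 r=19: 4+36=40 <70, l++
l=6 r=19: 9+36=45 <70, l++
l=7 r=19: 11+36=47 <70, l++
l=8 r=19: 12+36=48 <70, l++
l=9 r=19: 18+36=54 <70, l++
l=10 r=19: 21+36=57 <70, l++
l=11 r=19: 22+36=58 <70, l++
l=12 r=19: 25+36=61 <70, l++
l=13 r=19: 28+36=64 <70, l++
l=14 r=19: 29+36=65 <70, l++

l=15, r=19, sum=67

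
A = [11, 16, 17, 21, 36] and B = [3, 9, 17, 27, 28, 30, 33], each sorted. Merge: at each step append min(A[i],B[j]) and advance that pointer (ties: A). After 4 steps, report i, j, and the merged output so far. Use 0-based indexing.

i=2, j=2, merged so far=[3, 9, 11, 16]

[i=0,j=0] A[i]=11>B[j]=3 take 3 → j++
[i=0,j=1] A[i]=11>B[j]=9 take 9 → j++
[i=0,j=2] A[i]=11<=B[j]=17 take 11 → i++
[i=1,j=2] A[i]=16<=B[j]=17 take 16 → i++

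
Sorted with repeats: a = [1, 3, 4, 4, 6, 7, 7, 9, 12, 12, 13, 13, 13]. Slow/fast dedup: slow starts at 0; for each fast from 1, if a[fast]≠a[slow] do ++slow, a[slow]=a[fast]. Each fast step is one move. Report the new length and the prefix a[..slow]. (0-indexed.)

length 8; prefix = [1, 3, 4, 6, 7, 9, 12, 13]

(s=0,f=1) a[fast]=3≠a[slow]=1 write a[1]=3 → slow++,fast++
(s=1,f=2) a[fast]=4≠a[slow]=3 write a[2]=4 → slow++,fast++
(s=2,f=3) a[fast]=4=a[slow] dup → fast++
(s=2,f=4) a[fast]=6≠a[slow]=4 write a[3]=6 → slow++,fast++
(s=3,f=5) a[fast]=7≠a[slow]=6 write a[4]=7 → slow++,fast++
(s=4,f=6) a[fast]=7=a[slow] dup → fast++
(s=4,f=7) a[fast]=9≠a[slow]=7 write a[5]=9 → slow++,fast++
(s=5,f=8) a[fast]=12≠a[slow]=9 write a[6]=12 → slow++,fast++
(s=6,f=9) a[fast]=12=a[slow] dup → fast++
(s=6,f=10) a[fast]=13≠a[slow]=12 write a[7]=13 → slow++,fast++
(s=7,f=11) a[fast]=13=a[slow] dup → fast++
(s=7,f=12) a[fast]=13=a[slow] dup → fast++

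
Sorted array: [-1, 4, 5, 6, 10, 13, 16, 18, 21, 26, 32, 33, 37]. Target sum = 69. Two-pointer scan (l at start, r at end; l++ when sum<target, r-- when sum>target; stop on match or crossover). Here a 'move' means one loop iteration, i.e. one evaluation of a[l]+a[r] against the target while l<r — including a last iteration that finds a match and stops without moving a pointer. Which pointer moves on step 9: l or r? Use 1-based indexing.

l=1 r=13: -1+37=36 <69, l++
l=2 r=13: 4+37=41 <69, l++
l=3 r=13: 5+37=42 <69, l++
l=4 r=13: 6+37=43 <69, l++
l=5 r=13: 10+37=47 <69, l++
l=6 r=13: 13+37=50 <69, l++
l=7 r=13: 16+37=53 <69, l++
l=8 r=13: 18+37=55 <69, l++
l=9 r=13: 21+37=58 <69, l++

l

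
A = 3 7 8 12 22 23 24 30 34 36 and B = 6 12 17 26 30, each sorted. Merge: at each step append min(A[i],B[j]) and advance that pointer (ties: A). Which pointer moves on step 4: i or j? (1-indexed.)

[i=1,j=1] A[i]=3<=B[j]=6 take 3 → i++
[i=2,j=1] A[i]=7>B[j]=6 take 6 → j++
[i=2,j=2] A[i]=7<=B[j]=12 take 7 → i++
[i=3,j=2] A[i]=8<=B[j]=12 take 8 → i++

i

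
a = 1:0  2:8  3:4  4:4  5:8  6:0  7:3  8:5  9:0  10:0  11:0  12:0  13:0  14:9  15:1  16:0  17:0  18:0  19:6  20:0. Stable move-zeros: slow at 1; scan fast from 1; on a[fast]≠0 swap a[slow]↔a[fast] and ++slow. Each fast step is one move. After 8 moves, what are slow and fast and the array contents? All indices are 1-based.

slow=1 fast=1: a[fast]=0, fast++
slow=1 fast=2: a[fast]=8≠0 swap→a[1]=8, slow++,fast++
slow=2 fast=3: a[fast]=4≠0 swap→a[2]=4, slow++,fast++
slow=3 fast=4: a[fast]=4≠0 swap→a[3]=4, slow++,fast++
slow=4 fast=5: a[fast]=8≠0 swap→a[4]=8, slow++,fast++
slow=5 fast=6: a[fast]=0, fast++
slow=5 fast=7: a[fast]=3≠0 swap→a[5]=3, slow++,fast++
slow=6 fast=8: a[fast]=5≠0 swap→a[6]=5, slow++,fast++

slow=7, fast=9, a=[8, 4, 4, 8, 3, 5, 0, 0, 0, 0, 0, 0, 0, 9, 1, 0, 0, 0, 6, 0]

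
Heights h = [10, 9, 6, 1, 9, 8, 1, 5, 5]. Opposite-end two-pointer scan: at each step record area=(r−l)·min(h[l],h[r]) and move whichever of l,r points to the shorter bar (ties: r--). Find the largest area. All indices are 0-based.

max area = 40

l=0 r=8: min(10,5)*8=40 best=40 *, r--
l=0 r=7: min(10,5)*7=35 best=40, r--
l=0 r=6: min(10,1)*6=6 best=40, r--
l=0 r=5: min(10,8)*5=40 best=40, r--
l=0 r=4: min(10,9)*4=36 best=40, r--
l=0 r=3: min(10,1)*3=3 best=40, r--
l=0 r=2: min(10,6)*2=12 best=40, r--
l=0 r=1: min(10,9)*1=9 best=40, r--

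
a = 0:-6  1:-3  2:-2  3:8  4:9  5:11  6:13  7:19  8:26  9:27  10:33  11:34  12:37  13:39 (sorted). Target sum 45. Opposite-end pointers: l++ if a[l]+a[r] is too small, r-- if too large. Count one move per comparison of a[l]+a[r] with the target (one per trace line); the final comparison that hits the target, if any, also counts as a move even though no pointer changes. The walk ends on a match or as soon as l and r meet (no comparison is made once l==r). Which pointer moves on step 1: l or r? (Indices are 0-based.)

l

[0,13] -6+39=33 <45 → l++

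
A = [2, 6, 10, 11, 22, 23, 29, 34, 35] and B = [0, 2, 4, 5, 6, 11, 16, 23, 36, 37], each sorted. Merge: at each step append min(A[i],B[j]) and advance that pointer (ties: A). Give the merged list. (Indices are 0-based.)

[0, 2, 2, 4, 5, 6, 6, 10, 11, 11, 16, 22, 23, 23, 29, 34, 35, 36, 37]

i=0 j=0: A[i]=2>B[j]=0 take 0, j++
i=0 j=1: A[i]=2<=B[j]=2 take 2, i++
i=1 j=1: A[i]=6>B[j]=2 take 2, j++
i=1 j=2: A[i]=6>B[j]=4 take 4, j++
i=1 j=3: A[i]=6>B[j]=5 take 5, j++
i=1 j=4: A[i]=6<=B[j]=6 take 6, i++
i=2 j=4: A[i]=10>B[j]=6 take 6, j++
i=2 j=5: A[i]=10<=B[j]=11 take 10, i++
i=3 j=5: A[i]=11<=B[j]=11 take 11, i++
i=4 j=5: A[i]=22>B[j]=11 take 11, j++
i=4 j=6: A[i]=22>B[j]=16 take 16, j++
i=4 j=7: A[i]=22<=B[j]=23 take 22, i++
i=5 j=7: A[i]=23<=B[j]=23 take 23, i++
i=6 j=7: A[i]=29>B[j]=23 take 23, j++
i=6 j=8: A[i]=29<=B[j]=36 take 29, i++
i=7 j=8: A[i]=34<=B[j]=36 take 34, i++
i=8 j=8: A[i]=35<=B[j]=36 take 35, i++
i=9 j=8: A done, take B[j]=36, j++
i=9 j=9: A done, take B[j]=37, j++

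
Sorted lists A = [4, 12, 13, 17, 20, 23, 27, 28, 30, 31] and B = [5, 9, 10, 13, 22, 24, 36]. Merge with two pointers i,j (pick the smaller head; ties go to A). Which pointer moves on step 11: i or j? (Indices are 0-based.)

i

i=0 j=0: A[i]=4<=B[j]=5 take 4, i++
i=1 j=0: A[i]=12>B[j]=5 take 5, j++
i=1 j=1: A[i]=12>B[j]=9 take 9, j++
i=1 j=2: A[i]=12>B[j]=10 take 10, j++
i=1 j=3: A[i]=12<=B[j]=13 take 12, i++
i=2 j=3: A[i]=13<=B[j]=13 take 13, i++
i=3 j=3: A[i]=17>B[j]=13 take 13, j++
i=3 j=4: A[i]=17<=B[j]=22 take 17, i++
i=4 j=4: A[i]=20<=B[j]=22 take 20, i++
i=5 j=4: A[i]=23>B[j]=22 take 22, j++
i=5 j=5: A[i]=23<=B[j]=24 take 23, i++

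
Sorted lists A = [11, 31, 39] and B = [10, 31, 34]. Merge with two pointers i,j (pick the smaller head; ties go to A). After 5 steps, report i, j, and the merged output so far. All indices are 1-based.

[i=1,j=1] A[i]=11>B[j]=10 take 10 → j++
[i=1,j=2] A[i]=11<=B[j]=31 take 11 → i++
[i=2,j=2] A[i]=31<=B[j]=31 take 31 → i++
[i=3,j=2] A[i]=39>B[j]=31 take 31 → j++
[i=3,j=3] A[i]=39>B[j]=34 take 34 → j++

i=3, j=4, merged so far=[10, 11, 31, 31, 34]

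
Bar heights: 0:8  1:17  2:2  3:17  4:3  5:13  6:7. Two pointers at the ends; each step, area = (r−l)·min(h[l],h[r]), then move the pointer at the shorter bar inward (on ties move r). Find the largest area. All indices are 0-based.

max area = 52

[0,6] min(8,7)*6=42 best=42 * → r--
[0,5] min(8,13)*5=40 best=42 → l++
[1,5] min(17,13)*4=52 best=52 * → r--
[1,4] min(17,3)*3=9 best=52 → r--
[1,3] min(17,17)*2=34 best=52 → r--
[1,2] min(17,2)*1=2 best=52 → r--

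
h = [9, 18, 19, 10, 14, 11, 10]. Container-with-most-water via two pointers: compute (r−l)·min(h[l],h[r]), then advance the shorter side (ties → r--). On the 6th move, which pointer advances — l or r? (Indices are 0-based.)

l

l=0 r=6: min(9,10)*6=54 best=54 *, l++
l=1 r=6: min(18,10)*5=50 best=54, r--
l=1 r=5: min(18,11)*4=44 best=54, r--
l=1 r=4: min(18,14)*3=42 best=54, r--
l=1 r=3: min(18,10)*2=20 best=54, r--
l=1 r=2: min(18,19)*1=18 best=54, l++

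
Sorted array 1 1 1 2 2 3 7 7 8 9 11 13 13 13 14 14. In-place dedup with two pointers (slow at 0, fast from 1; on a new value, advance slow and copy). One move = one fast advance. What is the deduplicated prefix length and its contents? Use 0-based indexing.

length 9; prefix = [1, 2, 3, 7, 8, 9, 11, 13, 14]

(s=0,f=1) a[fast]=1=a[slow] dup → fast++
(s=0,f=2) a[fast]=1=a[slow] dup → fast++
(s=0,f=3) a[fast]=2≠a[slow]=1 write a[1]=2 → slow++,fast++
(s=1,f=4) a[fast]=2=a[slow] dup → fast++
(s=1,f=5) a[fast]=3≠a[slow]=2 write a[2]=3 → slow++,fast++
(s=2,f=6) a[fast]=7≠a[slow]=3 write a[3]=7 → slow++,fast++
(s=3,f=7) a[fast]=7=a[slow] dup → fast++
(s=3,f=8) a[fast]=8≠a[slow]=7 write a[4]=8 → slow++,fast++
(s=4,f=9) a[fast]=9≠a[slow]=8 write a[5]=9 → slow++,fast++
(s=5,f=10) a[fast]=11≠a[slow]=9 write a[6]=11 → slow++,fast++
(s=6,f=11) a[fast]=13≠a[slow]=11 write a[7]=13 → slow++,fast++
(s=7,f=12) a[fast]=13=a[slow] dup → fast++
(s=7,f=13) a[fast]=13=a[slow] dup → fast++
(s=7,f=14) a[fast]=14≠a[slow]=13 write a[8]=14 → slow++,fast++
(s=8,f=15) a[fast]=14=a[slow] dup → fast++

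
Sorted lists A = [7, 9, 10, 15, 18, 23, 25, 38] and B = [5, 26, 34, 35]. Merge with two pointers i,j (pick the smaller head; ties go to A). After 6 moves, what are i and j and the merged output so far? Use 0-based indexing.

i=0 j=0: A[i]=7>B[j]=5 take 5, j++
i=0 j=1: A[i]=7<=B[j]=26 take 7, i++
i=1 j=1: A[i]=9<=B[j]=26 take 9, i++
i=2 j=1: A[i]=10<=B[j]=26 take 10, i++
i=3 j=1: A[i]=15<=B[j]=26 take 15, i++
i=4 j=1: A[i]=18<=B[j]=26 take 18, i++

i=5, j=1, merged so far=[5, 7, 9, 10, 15, 18]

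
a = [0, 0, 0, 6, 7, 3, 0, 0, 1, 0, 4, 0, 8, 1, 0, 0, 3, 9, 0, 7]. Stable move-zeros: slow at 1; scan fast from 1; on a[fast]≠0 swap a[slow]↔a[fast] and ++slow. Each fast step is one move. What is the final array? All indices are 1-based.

[6, 7, 3, 1, 4, 8, 1, 3, 9, 7, 0, 0, 0, 0, 0, 0, 0, 0, 0, 0]

(s=1,f=1) a[fast]=0 → fast++
(s=1,f=2) a[fast]=0 → fast++
(s=1,f=3) a[fast]=0 → fast++
(s=1,f=4) a[fast]=6≠0 swap→a[1]=6 → slow++,fast++
(s=2,f=5) a[fast]=7≠0 swap→a[2]=7 → slow++,fast++
(s=3,f=6) a[fast]=3≠0 swap→a[3]=3 → slow++,fast++
(s=4,f=7) a[fast]=0 → fast++
(s=4,f=8) a[fast]=0 → fast++
(s=4,f=9) a[fast]=1≠0 swap→a[4]=1 → slow++,fast++
(s=5,f=10) a[fast]=0 → fast++
(s=5,f=11) a[fast]=4≠0 swap→a[5]=4 → slow++,fast++
(s=6,f=12) a[fast]=0 → fast++
(s=6,f=13) a[fast]=8≠0 swap→a[6]=8 → slow++,fast++
(s=7,f=14) a[fast]=1≠0 swap→a[7]=1 → slow++,fast++
(s=8,f=15) a[fast]=0 → fast++
(s=8,f=16) a[fast]=0 → fast++
(s=8,f=17) a[fast]=3≠0 swap→a[8]=3 → slow++,fast++
(s=9,f=18) a[fast]=9≠0 swap→a[9]=9 → slow++,fast++
(s=10,f=19) a[fast]=0 → fast++
(s=10,f=20) a[fast]=7≠0 swap→a[10]=7 → slow++,fast++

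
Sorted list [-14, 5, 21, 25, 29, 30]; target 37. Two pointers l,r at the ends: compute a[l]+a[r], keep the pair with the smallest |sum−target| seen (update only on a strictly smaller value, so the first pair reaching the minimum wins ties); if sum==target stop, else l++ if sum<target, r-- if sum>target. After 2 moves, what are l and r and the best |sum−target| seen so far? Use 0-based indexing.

[0,5] -14+30=16 d=21 * → l++
[1,5] 5+30=35 d=2 * → l++

l=2, r=5, best |Δ|=2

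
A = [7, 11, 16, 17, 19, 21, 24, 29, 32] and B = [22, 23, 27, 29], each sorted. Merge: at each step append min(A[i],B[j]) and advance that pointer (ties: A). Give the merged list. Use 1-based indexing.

[i=1,j=1] A[i]=7<=B[j]=22 take 7 → i++
[i=2,j=1] A[i]=11<=B[j]=22 take 11 → i++
[i=3,j=1] A[i]=16<=B[j]=22 take 16 → i++
[i=4,j=1] A[i]=17<=B[j]=22 take 17 → i++
[i=5,j=1] A[i]=19<=B[j]=22 take 19 → i++
[i=6,j=1] A[i]=21<=B[j]=22 take 21 → i++
[i=7,j=1] A[i]=24>B[j]=22 take 22 → j++
[i=7,j=2] A[i]=24>B[j]=23 take 23 → j++
[i=7,j=3] A[i]=24<=B[j]=27 take 24 → i++
[i=8,j=3] A[i]=29>B[j]=27 take 27 → j++
[i=8,j=4] A[i]=29<=B[j]=29 take 29 → i++
[i=9,j=4] A[i]=32>B[j]=29 take 29 → j++
[i=9,j=5] B done, take A[i]=32 → i++

[7, 11, 16, 17, 19, 21, 22, 23, 24, 27, 29, 29, 32]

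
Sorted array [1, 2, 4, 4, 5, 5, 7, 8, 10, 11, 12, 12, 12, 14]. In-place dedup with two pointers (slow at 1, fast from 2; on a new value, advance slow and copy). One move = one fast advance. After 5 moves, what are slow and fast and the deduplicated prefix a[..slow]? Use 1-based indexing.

slow=4, fast=7, prefix=[1, 2, 4, 5]

slow=1 fast=2: a[fast]=2≠a[slow]=1 write a[2]=2, slow++,fast++
slow=2 fast=3: a[fast]=4≠a[slow]=2 write a[3]=4, slow++,fast++
slow=3 fast=4: a[fast]=4=a[slow] dup, fast++
slow=3 fast=5: a[fast]=5≠a[slow]=4 write a[4]=5, slow++,fast++
slow=4 fast=6: a[fast]=5=a[slow] dup, fast++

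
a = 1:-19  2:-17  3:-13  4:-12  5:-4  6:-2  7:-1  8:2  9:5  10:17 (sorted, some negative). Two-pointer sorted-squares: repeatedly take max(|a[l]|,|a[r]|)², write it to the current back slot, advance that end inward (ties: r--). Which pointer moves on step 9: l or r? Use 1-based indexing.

[1,10] |-19|>|17| out[10]=361 → l++
[2,10] |-17|<=|17| out[9]=289 → r--
[2,9] |-17|>|5| out[8]=289 → l++
[3,9] |-13|>|5| out[7]=169 → l++
[4,9] |-12|>|5| out[6]=144 → l++
[5,9] |-4|<=|5| out[5]=25 → r--
[5,8] |-4|>|2| out[4]=16 → l++
[6,8] |-2|<=|2| out[3]=4 → r--
[6,7] |-2|>|-1| out[2]=4 → l++

l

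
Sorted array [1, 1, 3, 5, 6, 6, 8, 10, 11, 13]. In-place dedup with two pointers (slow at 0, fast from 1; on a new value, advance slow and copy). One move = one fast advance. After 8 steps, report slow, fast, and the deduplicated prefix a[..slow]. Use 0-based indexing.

slow=6, fast=9, prefix=[1, 3, 5, 6, 8, 10, 11]

slow=0 fast=1: a[fast]=1=a[slow] dup, fast++
slow=0 fast=2: a[fast]=3≠a[slow]=1 write a[1]=3, slow++,fast++
slow=1 fast=3: a[fast]=5≠a[slow]=3 write a[2]=5, slow++,fast++
slow=2 fast=4: a[fast]=6≠a[slow]=5 write a[3]=6, slow++,fast++
slow=3 fast=5: a[fast]=6=a[slow] dup, fast++
slow=3 fast=6: a[fast]=8≠a[slow]=6 write a[4]=8, slow++,fast++
slow=4 fast=7: a[fast]=10≠a[slow]=8 write a[5]=10, slow++,fast++
slow=5 fast=8: a[fast]=11≠a[slow]=10 write a[6]=11, slow++,fast++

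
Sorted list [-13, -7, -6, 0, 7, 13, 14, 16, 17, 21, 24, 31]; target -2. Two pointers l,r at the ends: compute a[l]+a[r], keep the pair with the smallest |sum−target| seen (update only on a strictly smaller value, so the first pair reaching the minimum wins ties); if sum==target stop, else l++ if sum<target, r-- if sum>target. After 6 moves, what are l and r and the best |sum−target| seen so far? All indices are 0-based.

l=0 r=11: -13+31=18 d=20 *, r--
l=0 r=10: -13+24=11 d=13 *, r--
l=0 r=9: -13+21=8 d=10 *, r--
l=0 r=8: -13+17=4 d=6 *, r--
l=0 r=7: -13+16=3 d=5 *, r--
l=0 r=6: -13+14=1 d=3 *, r--

l=0, r=5, best |Δ|=3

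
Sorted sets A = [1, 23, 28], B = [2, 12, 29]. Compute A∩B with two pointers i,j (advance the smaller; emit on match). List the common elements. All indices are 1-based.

intersection = []

i=1 j=1: 1<2, i++
i=2 j=1: 23>2, j++
i=2 j=2: 23>12, j++
i=2 j=3: 23<29, i++
i=3 j=3: 28<29, i++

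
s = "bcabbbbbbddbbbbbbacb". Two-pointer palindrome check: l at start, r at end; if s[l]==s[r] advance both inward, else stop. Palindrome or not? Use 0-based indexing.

l=0 r=19: 'b'=='b', l++,r--
l=1 r=18: 'c'=='c', l++,r--
l=2 r=17: 'a'=='a', l++,r--
l=3 r=16: 'b'=='b', l++,r--
l=4 r=15: 'b'=='b', l++,r--
l=5 r=14: 'b'=='b', l++,r--
l=6 r=13: 'b'=='b', l++,r--
l=7 r=12: 'b'=='b', l++,r--
l=8 r=11: 'b'=='b', l++,r--
l=9 r=10: 'd'=='d', l++,r--

palindrome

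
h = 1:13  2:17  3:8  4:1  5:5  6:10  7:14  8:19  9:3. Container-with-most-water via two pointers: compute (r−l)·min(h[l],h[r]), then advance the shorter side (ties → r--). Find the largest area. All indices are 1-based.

[1,9] min(13,3)*8=24 best=24 * → r--
[1,8] min(13,19)*7=91 best=91 * → l++
[2,8] min(17,19)*6=102 best=102 * → l++
[3,8] min(8,19)*5=40 best=102 → l++
[4,8] min(1,19)*4=4 best=102 → l++
[5,8] min(5,19)*3=15 best=102 → l++
[6,8] min(10,19)*2=20 best=102 → l++
[7,8] min(14,19)*1=14 best=102 → l++

max area = 102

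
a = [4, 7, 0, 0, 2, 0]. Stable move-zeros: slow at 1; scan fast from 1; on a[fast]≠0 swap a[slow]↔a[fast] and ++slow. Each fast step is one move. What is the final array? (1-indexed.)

[4, 7, 2, 0, 0, 0]

slow=1 fast=1: a[fast]=4≠0 swap→a[1]=4, slow++,fast++
slow=2 fast=2: a[fast]=7≠0 swap→a[2]=7, slow++,fast++
slow=3 fast=3: a[fast]=0, fast++
slow=3 fast=4: a[fast]=0, fast++
slow=3 fast=5: a[fast]=2≠0 swap→a[3]=2, slow++,fast++
slow=4 fast=6: a[fast]=0, fast++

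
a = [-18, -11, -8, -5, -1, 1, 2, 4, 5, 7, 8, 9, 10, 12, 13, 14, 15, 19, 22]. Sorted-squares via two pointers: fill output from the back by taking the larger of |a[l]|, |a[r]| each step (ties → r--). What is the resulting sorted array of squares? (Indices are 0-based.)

l=0 r=18: |-18|<=|22| out[18]=484, r--
l=0 r=17: |-18|<=|19| out[17]=361, r--
l=0 r=16: |-18|>|15| out[16]=324, l++
l=1 r=16: |-11|<=|15| out[15]=225, r--
l=1 r=15: |-11|<=|14| out[14]=196, r--
l=1 r=14: |-11|<=|13| out[13]=169, r--
l=1 r=13: |-11|<=|12| out[12]=144, r--
l=1 r=12: |-11|>|10| out[11]=121, l++
l=2 r=12: |-8|<=|10| out[10]=100, r--
l=2 r=11: |-8|<=|9| out[9]=81, r--
l=2 r=10: |-8|<=|8| out[8]=64, r--
l=2 r=9: |-8|>|7| out[7]=64, l++
l=3 r=9: |-5|<=|7| out[6]=49, r--
l=3 r=8: |-5|<=|5| out[5]=25, r--
l=3 r=7: |-5|>|4| out[4]=25, l++
l=4 r=7: |-1|<=|4| out[3]=16, r--
l=4 r=6: |-1|<=|2| out[2]=4, r--
l=4 r=5: |-1|<=|1| out[1]=1, r--
l=4 r=4: |-1|<=|-1| out[0]=1, r--

[1, 1, 4, 16, 25, 25, 49, 64, 64, 81, 100, 121, 144, 169, 196, 225, 324, 361, 484]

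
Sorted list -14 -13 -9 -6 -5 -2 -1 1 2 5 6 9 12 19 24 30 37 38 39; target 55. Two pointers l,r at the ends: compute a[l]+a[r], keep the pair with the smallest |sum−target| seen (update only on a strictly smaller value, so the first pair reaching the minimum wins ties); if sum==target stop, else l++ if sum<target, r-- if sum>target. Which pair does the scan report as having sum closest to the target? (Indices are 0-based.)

pair (19, 37) with sum 56 (|Δ|=1)

[0,18] -14+39=25 d=30 * → l++
[1,18] -13+39=26 d=29 * → l++
[2,18] -9+39=30 d=25 * → l++
[3,18] -6+39=33 d=22 * → l++
[4,18] -5+39=34 d=21 * → l++
[5,18] -2+39=37 d=18 * → l++
[6,18] -1+39=38 d=17 * → l++
[7,18] 1+39=40 d=15 * → l++
[8,18] 2+39=41 d=14 * → l++
[9,18] 5+39=44 d=11 * → l++
[10,18] 6+39=45 d=10 * → l++
[11,18] 9+39=48 d=7 * → l++
[12,18] 12+39=51 d=4 * → l++
[13,18] 19+39=58 d=3 * → r--
[13,17] 19+38=57 d=2 * → r--
[13,16] 19+37=56 d=1 * → r--
[13,15] 19+30=49 d=6 → l++
[14,15] 24+30=54 d=1 → l++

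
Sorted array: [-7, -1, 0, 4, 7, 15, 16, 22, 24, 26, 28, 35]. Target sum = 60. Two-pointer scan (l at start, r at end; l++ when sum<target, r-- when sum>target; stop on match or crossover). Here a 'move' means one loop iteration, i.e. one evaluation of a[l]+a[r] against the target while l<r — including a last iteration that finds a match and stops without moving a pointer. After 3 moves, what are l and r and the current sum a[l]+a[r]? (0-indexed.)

l=3, r=11, sum=39

[0,11] -7+35=28 <60 → l++
[1,11] -1+35=34 <60 → l++
[2,11] 0+35=35 <60 → l++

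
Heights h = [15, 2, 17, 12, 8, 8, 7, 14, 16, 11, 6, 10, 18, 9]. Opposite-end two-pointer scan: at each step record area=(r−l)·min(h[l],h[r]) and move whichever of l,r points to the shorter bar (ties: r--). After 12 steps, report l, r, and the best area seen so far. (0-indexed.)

l=0 r=13: min(15,9)*13=117 best=117 *, r--
l=0 r=12: min(15,18)*12=180 best=180 *, l++
l=1 r=12: min(2,18)*11=22 best=180, l++
l=2 r=12: min(17,18)*10=170 best=180, l++
l=3 r=12: min(12,18)*9=108 best=180, l++
l=4 r=12: min(8,18)*8=64 best=180, l++
l=5 r=12: min(8,18)*7=56 best=180, l++
l=6 r=12: min(7,18)*6=42 best=180, l++
l=7 r=12: min(14,18)*5=70 best=180, l++
l=8 r=12: min(16,18)*4=64 best=180, l++
l=9 r=12: min(11,18)*3=33 best=180, l++
l=10 r=12: min(6,18)*2=12 best=180, l++

l=11, r=12, best area=180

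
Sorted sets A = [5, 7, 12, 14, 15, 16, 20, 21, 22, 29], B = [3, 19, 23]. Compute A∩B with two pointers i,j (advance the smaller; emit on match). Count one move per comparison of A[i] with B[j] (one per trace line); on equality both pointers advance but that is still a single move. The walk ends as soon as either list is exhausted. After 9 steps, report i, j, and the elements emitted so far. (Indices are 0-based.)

i=0 j=0: 5>3, j++
i=0 j=1: 5<19, i++
i=1 j=1: 7<19, i++
i=2 j=1: 12<19, i++
i=3 j=1: 14<19, i++
i=4 j=1: 15<19, i++
i=5 j=1: 16<19, i++
i=6 j=1: 20>19, j++
i=6 j=2: 20<23, i++

i=7, j=2, emitted=[]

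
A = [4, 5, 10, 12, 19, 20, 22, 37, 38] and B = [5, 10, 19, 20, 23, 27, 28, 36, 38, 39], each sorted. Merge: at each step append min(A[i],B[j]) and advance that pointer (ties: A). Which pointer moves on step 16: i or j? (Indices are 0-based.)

i=0 j=0: A[i]=4<=B[j]=5 take 4, i++
i=1 j=0: A[i]=5<=B[j]=5 take 5, i++
i=2 j=0: A[i]=10>B[j]=5 take 5, j++
i=2 j=1: A[i]=10<=B[j]=10 take 10, i++
i=3 j=1: A[i]=12>B[j]=10 take 10, j++
i=3 j=2: A[i]=12<=B[j]=19 take 12, i++
i=4 j=2: A[i]=19<=B[j]=19 take 19, i++
i=5 j=2: A[i]=20>B[j]=19 take 19, j++
i=5 j=3: A[i]=20<=B[j]=20 take 20, i++
i=6 j=3: A[i]=22>B[j]=20 take 20, j++
i=6 j=4: A[i]=22<=B[j]=23 take 22, i++
i=7 j=4: A[i]=37>B[j]=23 take 23, j++
i=7 j=5: A[i]=37>B[j]=27 take 27, j++
i=7 j=6: A[i]=37>B[j]=28 take 28, j++
i=7 j=7: A[i]=37>B[j]=36 take 36, j++
i=7 j=8: A[i]=37<=B[j]=38 take 37, i++

i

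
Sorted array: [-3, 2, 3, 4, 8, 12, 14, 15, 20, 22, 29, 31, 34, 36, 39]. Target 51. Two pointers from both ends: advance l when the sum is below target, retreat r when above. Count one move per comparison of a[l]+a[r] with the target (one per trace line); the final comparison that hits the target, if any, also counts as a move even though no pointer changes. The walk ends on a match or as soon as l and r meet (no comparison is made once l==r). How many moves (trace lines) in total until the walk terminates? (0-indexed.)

6 moves

l=0 r=14: -3+39=36 <51, l++
l=1 r=14: 2+39=41 <51, l++
l=2 r=14: 3+39=42 <51, l++
l=3 r=14: 4+39=43 <51, l++
l=4 r=14: 8+39=47 <51, l++
l=5 r=14: 12+39=51, found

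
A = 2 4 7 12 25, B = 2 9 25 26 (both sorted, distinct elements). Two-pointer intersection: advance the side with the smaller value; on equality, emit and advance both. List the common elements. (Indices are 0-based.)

intersection = [2, 25]

[i=0,j=0] 2==2 emit → i++,j++
[i=1,j=1] 4<9 → i++
[i=2,j=1] 7<9 → i++
[i=3,j=1] 12>9 → j++
[i=3,j=2] 12<25 → i++
[i=4,j=2] 25==25 emit → i++,j++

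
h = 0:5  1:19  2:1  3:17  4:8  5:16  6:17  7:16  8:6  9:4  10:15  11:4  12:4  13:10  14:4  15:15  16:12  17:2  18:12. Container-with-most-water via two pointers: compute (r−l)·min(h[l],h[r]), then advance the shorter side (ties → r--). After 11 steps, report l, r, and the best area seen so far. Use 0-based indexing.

[0,18] min(5,12)*18=90 best=90 * → l++
[1,18] min(19,12)*17=204 best=204 * → r--
[1,17] min(19,2)*16=32 best=204 → r--
[1,16] min(19,12)*15=180 best=204 → r--
[1,15] min(19,15)*14=210 best=210 * → r--
[1,14] min(19,4)*13=52 best=210 → r--
[1,13] min(19,10)*12=120 best=210 → r--
[1,12] min(19,4)*11=44 best=210 → r--
[1,11] min(19,4)*10=40 best=210 → r--
[1,10] min(19,15)*9=135 best=210 → r--
[1,9] min(19,4)*8=32 best=210 → r--

l=1, r=8, best area=210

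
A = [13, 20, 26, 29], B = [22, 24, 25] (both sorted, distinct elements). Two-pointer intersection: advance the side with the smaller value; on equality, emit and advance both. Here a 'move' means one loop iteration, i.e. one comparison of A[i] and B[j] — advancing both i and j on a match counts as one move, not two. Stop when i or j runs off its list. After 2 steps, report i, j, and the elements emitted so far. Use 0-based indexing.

i=2, j=0, emitted=[]

[i=0,j=0] 13<22 → i++
[i=1,j=0] 20<22 → i++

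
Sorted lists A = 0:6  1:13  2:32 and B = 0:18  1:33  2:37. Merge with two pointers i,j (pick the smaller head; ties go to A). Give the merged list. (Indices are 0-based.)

[i=0,j=0] A[i]=6<=B[j]=18 take 6 → i++
[i=1,j=0] A[i]=13<=B[j]=18 take 13 → i++
[i=2,j=0] A[i]=32>B[j]=18 take 18 → j++
[i=2,j=1] A[i]=32<=B[j]=33 take 32 → i++
[i=3,j=1] A done, take B[j]=33 → j++
[i=3,j=2] A done, take B[j]=37 → j++

[6, 13, 18, 32, 33, 37]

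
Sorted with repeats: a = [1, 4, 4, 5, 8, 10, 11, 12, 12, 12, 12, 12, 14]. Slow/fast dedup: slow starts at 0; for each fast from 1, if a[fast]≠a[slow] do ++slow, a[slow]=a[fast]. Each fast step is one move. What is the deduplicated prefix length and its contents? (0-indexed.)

length 8; prefix = [1, 4, 5, 8, 10, 11, 12, 14]

slow=0 fast=1: a[fast]=4≠a[slow]=1 write a[1]=4, slow++,fast++
slow=1 fast=2: a[fast]=4=a[slow] dup, fast++
slow=1 fast=3: a[fast]=5≠a[slow]=4 write a[2]=5, slow++,fast++
slow=2 fast=4: a[fast]=8≠a[slow]=5 write a[3]=8, slow++,fast++
slow=3 fast=5: a[fast]=10≠a[slow]=8 write a[4]=10, slow++,fast++
slow=4 fast=6: a[fast]=11≠a[slow]=10 write a[5]=11, slow++,fast++
slow=5 fast=7: a[fast]=12≠a[slow]=11 write a[6]=12, slow++,fast++
slow=6 fast=8: a[fast]=12=a[slow] dup, fast++
slow=6 fast=9: a[fast]=12=a[slow] dup, fast++
slow=6 fast=10: a[fast]=12=a[slow] dup, fast++
slow=6 fast=11: a[fast]=12=a[slow] dup, fast++
slow=6 fast=12: a[fast]=14≠a[slow]=12 write a[7]=14, slow++,fast++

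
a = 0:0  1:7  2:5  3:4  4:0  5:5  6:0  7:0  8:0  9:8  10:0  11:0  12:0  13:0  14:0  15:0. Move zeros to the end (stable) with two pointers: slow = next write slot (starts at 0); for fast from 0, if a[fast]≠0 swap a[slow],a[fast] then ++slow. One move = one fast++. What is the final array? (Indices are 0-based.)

slow=0 fast=0: a[fast]=0, fast++
slow=0 fast=1: a[fast]=7≠0 swap→a[0]=7, slow++,fast++
slow=1 fast=2: a[fast]=5≠0 swap→a[1]=5, slow++,fast++
slow=2 fast=3: a[fast]=4≠0 swap→a[2]=4, slow++,fast++
slow=3 fast=4: a[fast]=0, fast++
slow=3 fast=5: a[fast]=5≠0 swap→a[3]=5, slow++,fast++
slow=4 fast=6: a[fast]=0, fast++
slow=4 fast=7: a[fast]=0, fast++
slow=4 fast=8: a[fast]=0, fast++
slow=4 fast=9: a[fast]=8≠0 swap→a[4]=8, slow++,fast++
slow=5 fast=10: a[fast]=0, fast++
slow=5 fast=11: a[fast]=0, fast++
slow=5 fast=12: a[fast]=0, fast++
slow=5 fast=13: a[fast]=0, fast++
slow=5 fast=14: a[fast]=0, fast++
slow=5 fast=15: a[fast]=0, fast++

[7, 5, 4, 5, 8, 0, 0, 0, 0, 0, 0, 0, 0, 0, 0, 0]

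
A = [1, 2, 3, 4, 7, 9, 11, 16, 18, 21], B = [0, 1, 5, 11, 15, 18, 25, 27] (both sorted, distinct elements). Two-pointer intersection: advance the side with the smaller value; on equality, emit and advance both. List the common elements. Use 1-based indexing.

intersection = [1, 11, 18]

i=1 j=1: 1>0, j++
i=1 j=2: 1==1 emit, i++,j++
i=2 j=3: 2<5, i++
i=3 j=3: 3<5, i++
i=4 j=3: 4<5, i++
i=5 j=3: 7>5, j++
i=5 j=4: 7<11, i++
i=6 j=4: 9<11, i++
i=7 j=4: 11==11 emit, i++,j++
i=8 j=5: 16>15, j++
i=8 j=6: 16<18, i++
i=9 j=6: 18==18 emit, i++,j++
i=10 j=7: 21<25, i++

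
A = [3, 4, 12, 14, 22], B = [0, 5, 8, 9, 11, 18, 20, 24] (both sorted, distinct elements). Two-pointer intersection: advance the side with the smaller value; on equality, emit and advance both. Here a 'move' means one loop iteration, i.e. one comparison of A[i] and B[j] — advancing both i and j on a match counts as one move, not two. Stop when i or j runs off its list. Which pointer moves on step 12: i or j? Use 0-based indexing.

i

i=0 j=0: 3>0, j++
i=0 j=1: 3<5, i++
i=1 j=1: 4<5, i++
i=2 j=1: 12>5, j++
i=2 j=2: 12>8, j++
i=2 j=3: 12>9, j++
i=2 j=4: 12>11, j++
i=2 j=5: 12<18, i++
i=3 j=5: 14<18, i++
i=4 j=5: 22>18, j++
i=4 j=6: 22>20, j++
i=4 j=7: 22<24, i++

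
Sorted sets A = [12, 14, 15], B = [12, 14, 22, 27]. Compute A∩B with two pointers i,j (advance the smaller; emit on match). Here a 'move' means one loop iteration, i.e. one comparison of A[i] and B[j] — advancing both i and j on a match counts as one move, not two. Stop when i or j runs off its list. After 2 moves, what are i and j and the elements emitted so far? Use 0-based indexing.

[i=0,j=0] 12==12 emit → i++,j++
[i=1,j=1] 14==14 emit → i++,j++

i=2, j=2, emitted=[12, 14]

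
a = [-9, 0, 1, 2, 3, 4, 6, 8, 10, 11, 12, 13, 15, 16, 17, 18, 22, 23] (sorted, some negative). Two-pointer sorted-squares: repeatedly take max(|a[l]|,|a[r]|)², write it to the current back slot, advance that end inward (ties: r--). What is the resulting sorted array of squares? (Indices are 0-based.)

[0,17] |-9|<=|23| out[17]=529 → r--
[0,16] |-9|<=|22| out[16]=484 → r--
[0,15] |-9|<=|18| out[15]=324 → r--
[0,14] |-9|<=|17| out[14]=289 → r--
[0,13] |-9|<=|16| out[13]=256 → r--
[0,12] |-9|<=|15| out[12]=225 → r--
[0,11] |-9|<=|13| out[11]=169 → r--
[0,10] |-9|<=|12| out[10]=144 → r--
[0,9] |-9|<=|11| out[9]=121 → r--
[0,8] |-9|<=|10| out[8]=100 → r--
[0,7] |-9|>|8| out[7]=81 → l++
[1,7] |0|<=|8| out[6]=64 → r--
[1,6] |0|<=|6| out[5]=36 → r--
[1,5] |0|<=|4| out[4]=16 → r--
[1,4] |0|<=|3| out[3]=9 → r--
[1,3] |0|<=|2| out[2]=4 → r--
[1,2] |0|<=|1| out[1]=1 → r--
[1,1] |0|<=|0| out[0]=0 → r--

[0, 1, 4, 9, 16, 36, 64, 81, 100, 121, 144, 169, 225, 256, 289, 324, 484, 529]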